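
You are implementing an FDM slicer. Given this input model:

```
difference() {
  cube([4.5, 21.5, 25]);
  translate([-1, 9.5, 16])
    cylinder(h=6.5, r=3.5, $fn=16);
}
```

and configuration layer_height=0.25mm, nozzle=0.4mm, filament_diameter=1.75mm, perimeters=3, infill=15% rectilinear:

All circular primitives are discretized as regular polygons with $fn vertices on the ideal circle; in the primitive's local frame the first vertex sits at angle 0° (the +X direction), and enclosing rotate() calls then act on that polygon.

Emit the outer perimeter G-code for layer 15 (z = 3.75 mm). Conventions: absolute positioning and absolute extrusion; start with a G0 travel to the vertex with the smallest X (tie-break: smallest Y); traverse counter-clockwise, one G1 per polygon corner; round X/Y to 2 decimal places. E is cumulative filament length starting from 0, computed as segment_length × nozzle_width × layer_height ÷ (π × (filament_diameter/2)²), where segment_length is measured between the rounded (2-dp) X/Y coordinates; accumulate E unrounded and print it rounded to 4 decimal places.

G0 X0.00 Y0.00 Z3.75
G1 X4.50 Y0.00 E0.1871
G1 X4.50 Y21.50 E1.0810
G1 X0.00 Y21.50 E1.2680
G1 X0.00 Y0.00 E2.1619

At z = 3.75 mm: the cube (footprint 4.5×21.5) is included at this height; the cylinder at (-1, 9.5) does not reach this height (z outside [16, 22.5]); After the difference (first − rest): none of the subtracted shapes is present at this height, so the 4.5×21.5 cube is unchanged — 1 connected region. The outline is a single polygon with 4 vertices. Extrusion per mm of travel: 0.4 × 0.25 / (π × 0.875²) = 0.041575. Accumulating E over each segment gives final E = 2.1619.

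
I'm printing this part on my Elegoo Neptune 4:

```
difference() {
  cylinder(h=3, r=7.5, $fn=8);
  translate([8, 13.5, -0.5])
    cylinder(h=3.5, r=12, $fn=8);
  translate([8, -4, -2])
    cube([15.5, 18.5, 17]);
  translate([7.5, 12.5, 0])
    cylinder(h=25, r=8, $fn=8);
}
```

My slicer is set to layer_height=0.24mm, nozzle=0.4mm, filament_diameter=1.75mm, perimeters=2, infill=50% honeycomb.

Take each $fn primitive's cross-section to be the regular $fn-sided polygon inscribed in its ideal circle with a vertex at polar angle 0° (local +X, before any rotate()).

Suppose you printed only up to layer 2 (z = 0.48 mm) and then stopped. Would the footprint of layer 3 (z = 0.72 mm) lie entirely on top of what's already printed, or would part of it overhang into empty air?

Compare the two slices. At z = 0.48: the r=7.5 cylinder contributes a regular 8-gon of circumradius 7.5 (area = (8/2)·7.500²·sin(360°/8) = 159.10 mm²); the r=12 cylinder at (8, 13.5) gives a regular 8-gon of circumradius 12 (constant along its height) (area = (8/2)·12.000²·sin(360°/8) = 407.29 mm²); the 15.5×18.5 cube at (8, -4) contributes its full rectangle (area 286.75 mm²); the cylinder at (7.5, 12.5): section is a regular 8-gon, circumradius r=8 (area = (8/2)·8.000²·sin(360°/8) = 181.02 mm²); Subtracting the remaining from the first: starting from the r=7.5 cylinder (159.10 mm²), the r=12 cylinder at (8, 13.5) partially overlaps it — only the 18.18 mm² overlap (of its 407.29 mm²) is removed, clipping the outline; the 15.5×18.5 cube at (8, -4) misses the remaining region (no effect); the r=8 cylinder at (7.5, 12.5) misses the remaining region (no effect) — area = 140.92 mm². At z = 0.72: the cylinder: section is a regular 8-gon, circumradius r=7.5 (area = (8/2)·7.500²·sin(360°/8) = 159.10 mm²); the r=12 cylinder at (8, 13.5) contributes a regular 8-gon of circumradius 12 (area = (8/2)·12.000²·sin(360°/8) = 407.29 mm²); the 15.5×18.5 cube at (8, -4) contributes its full rectangle (area 286.75 mm²); the cylinder at (7.5, 12.5): section is a regular 8-gon, circumradius r=8 (area = (8/2)·8.000²·sin(360°/8) = 181.02 mm²); After the difference (first − rest): starting from the r=7.5 cylinder (159.10 mm²), the r=12 cylinder at (8, 13.5) partially overlaps it — only the 18.18 mm² overlap (of its 407.29 mm²) is removed, clipping the outline; the 15.5×18.5 cube at (8, -4) misses the remaining region (no effect); the r=8 cylinder at (7.5, 12.5) misses the remaining region (no effect) — area = 140.92 mm². Checking containment: the cross-section at z = 0.72 is a subset of the cross-section at z = 0.48.

entirely on top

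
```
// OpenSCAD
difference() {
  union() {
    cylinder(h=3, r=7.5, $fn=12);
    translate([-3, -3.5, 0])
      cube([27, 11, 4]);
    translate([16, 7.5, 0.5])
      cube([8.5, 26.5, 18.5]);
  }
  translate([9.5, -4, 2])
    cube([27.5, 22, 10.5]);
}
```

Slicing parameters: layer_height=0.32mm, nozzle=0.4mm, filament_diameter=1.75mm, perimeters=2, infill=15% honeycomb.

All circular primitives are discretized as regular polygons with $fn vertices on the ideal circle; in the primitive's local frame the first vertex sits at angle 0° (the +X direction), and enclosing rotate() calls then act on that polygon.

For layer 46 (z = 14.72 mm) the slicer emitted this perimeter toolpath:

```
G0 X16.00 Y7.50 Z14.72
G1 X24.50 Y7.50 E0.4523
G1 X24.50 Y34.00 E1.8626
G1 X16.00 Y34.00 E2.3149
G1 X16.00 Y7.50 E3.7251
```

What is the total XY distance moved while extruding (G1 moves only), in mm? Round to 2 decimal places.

Sum the Euclidean lengths of each G1 segment: total = 70.00 mm.

70.00 mm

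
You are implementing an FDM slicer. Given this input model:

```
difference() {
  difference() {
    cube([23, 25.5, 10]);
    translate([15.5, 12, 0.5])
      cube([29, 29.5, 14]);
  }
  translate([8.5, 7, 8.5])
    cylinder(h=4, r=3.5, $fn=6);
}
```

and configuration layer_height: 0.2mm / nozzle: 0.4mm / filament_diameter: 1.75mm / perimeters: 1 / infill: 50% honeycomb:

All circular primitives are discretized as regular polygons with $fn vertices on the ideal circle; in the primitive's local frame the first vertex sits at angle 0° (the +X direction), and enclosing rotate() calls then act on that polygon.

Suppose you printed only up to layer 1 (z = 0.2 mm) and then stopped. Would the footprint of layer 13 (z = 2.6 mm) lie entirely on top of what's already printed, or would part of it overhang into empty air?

Compare the two slices. At z = 0.2: the cube (footprint 23×25.5) is included at this height (area 586.50 mm²); the cube at (15.5, 12) is not intersected at this z (z outside [0.5, 14.5]); After the difference (first − rest): none of the subtracted shapes is present at this height, so the 23×25.5 cube is unchanged — area = 586.50 mm²; the cylinder at (8.5, 7) is not intersected at this z (z outside [8.5, 12.5]); After the difference (first − rest): none of the subtracted shapes is present at this height, so that combined region is unchanged — area = 586.50 mm². At z = 2.6: the 23×25.5 cube contributes its full rectangle (area 586.50 mm²); the cube at (15.5, 12) (footprint 29×29.5) is included at this height (area 855.50 mm²); Taking the first minus the rest: starting from the 23×25.5 cube (586.50 mm²), the 29×29.5 cube at (15.5, 12) partially overlaps it — only the 101.25 mm² overlap (of its 855.50 mm²) is removed, clipping the outline — area = 485.25 mm²; the cylinder at (8.5, 7) is not intersected at this z (z outside [8.5, 12.5]); After the difference (first − rest): none of the subtracted shapes is present at this height, so that combined region is unchanged — area = 485.25 mm². Checking containment: the cross-section at z = 2.6 is a subset of the cross-section at z = 0.2.

entirely on top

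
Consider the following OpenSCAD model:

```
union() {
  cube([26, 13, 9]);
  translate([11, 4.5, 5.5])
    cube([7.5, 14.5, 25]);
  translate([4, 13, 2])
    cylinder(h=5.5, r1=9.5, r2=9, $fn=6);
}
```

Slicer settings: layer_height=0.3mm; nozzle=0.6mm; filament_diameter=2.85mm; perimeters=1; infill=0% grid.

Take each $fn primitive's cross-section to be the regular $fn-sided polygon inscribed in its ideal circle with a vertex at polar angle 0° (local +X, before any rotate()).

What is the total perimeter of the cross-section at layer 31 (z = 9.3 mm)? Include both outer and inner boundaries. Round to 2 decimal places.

At z = 9.3 mm: the cube does not reach this height (z outside [0, 9]); the cube at (11, 4.5) is present — its section is the full 7.5×14.5 rectangle (perimeter 44.00 mm); the cone at (4, 13) is absent (z outside [2, 7.5]); Combining (union): only the 7.5×14.5 cube at (11, 4.5) is present, so the union is just that shape — boundary = 44.00 mm. Overall, the cross-section is a single solid region. Total boundary length (outer) = 44.00 mm.

44.00 mm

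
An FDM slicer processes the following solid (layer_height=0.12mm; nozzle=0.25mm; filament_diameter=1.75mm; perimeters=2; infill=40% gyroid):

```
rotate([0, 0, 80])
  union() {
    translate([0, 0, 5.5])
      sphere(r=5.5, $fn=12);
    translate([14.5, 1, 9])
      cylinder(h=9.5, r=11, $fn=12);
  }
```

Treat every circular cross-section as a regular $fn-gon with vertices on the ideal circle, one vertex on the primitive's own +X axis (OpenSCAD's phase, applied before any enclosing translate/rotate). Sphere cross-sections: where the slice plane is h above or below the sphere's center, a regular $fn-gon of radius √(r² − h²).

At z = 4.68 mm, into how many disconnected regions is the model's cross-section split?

1

At z = 4.68 mm: the r=5.5 sphere slices to a regular 12-gon of circumradius 5.439 (√(r²−h²) with h=0.82 from center); the cylinder at (14.5, 1) is not intersected at this z (z outside [9, 18.5]); Taking the union: only the r=5.5 sphere is present, so the union is just that shape — 1 connected region; (whole slice rotated 80° about Z — lengths, areas and connectivity unchanged). The result has 1 disconnected region.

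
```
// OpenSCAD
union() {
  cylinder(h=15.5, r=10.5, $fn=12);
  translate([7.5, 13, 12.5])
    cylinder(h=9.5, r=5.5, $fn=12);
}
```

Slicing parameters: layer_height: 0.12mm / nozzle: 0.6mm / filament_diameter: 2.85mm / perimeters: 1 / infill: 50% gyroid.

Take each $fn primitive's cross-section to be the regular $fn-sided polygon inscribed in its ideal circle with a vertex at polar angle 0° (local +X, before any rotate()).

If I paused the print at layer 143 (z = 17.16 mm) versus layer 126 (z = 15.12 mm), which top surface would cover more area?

layer 126 (z = 15.12 mm)

Layer 143 (z = 17.16): the cylinder does not reach this height (z outside [0, 15.5]); the r=5.5 cylinder at (7.5, 13) contributes a regular 12-gon of circumradius 5.5 (area = (12/2)·5.500²·sin(360°/12) = 90.75 mm²); Combining (union): only the r=5.5 cylinder at (7.5, 13) is present, so the union is just that shape — area = 90.75 mm². So its area = 90.75 mm². Layer 126 (z = 15.12): the r=10.5 cylinder contributes a regular 12-gon of circumradius 10.5 (area = (12/2)·10.500²·sin(360°/12) = 330.75 mm²); the cylinder at (7.5, 13): section is a regular 12-gon, circumradius r=5.5 (area = (12/2)·5.500²·sin(360°/12) = 90.75 mm²); Combining (union): the regions partially overlap — summed areas 421.50 mm² minus the doubly-counted overlap 1.84 mm² gives 419.66 mm² — area = 419.66 mm². So its area = 419.66 mm². Layer 126 is larger (419.66 vs 90.75 mm²).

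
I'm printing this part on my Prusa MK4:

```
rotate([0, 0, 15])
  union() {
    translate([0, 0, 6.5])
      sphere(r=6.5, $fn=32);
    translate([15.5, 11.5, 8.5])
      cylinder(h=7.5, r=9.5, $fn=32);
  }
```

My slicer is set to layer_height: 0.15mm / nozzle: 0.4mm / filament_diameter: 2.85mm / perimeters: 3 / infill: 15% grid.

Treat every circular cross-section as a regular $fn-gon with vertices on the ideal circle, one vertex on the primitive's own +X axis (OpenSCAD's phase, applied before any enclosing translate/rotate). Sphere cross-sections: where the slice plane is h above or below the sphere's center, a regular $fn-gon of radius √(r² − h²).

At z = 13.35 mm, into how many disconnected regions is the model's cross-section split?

1

At z = 13.35 mm: the sphere does not reach this height (|z−center|=6.850 > r=6.5); the r=9.5 cylinder at (15.5, 11.5) gives a regular 32-gon of circumradius 9.5 (constant along its height); Taking the union: only the r=9.5 cylinder at (15.5, 11.5) is present, so the union is just that shape — 1 connected region; (rotated 15° about Z; rotation is an isometry so areas/perimeters/island counts are preserved). The result has 1 disconnected region.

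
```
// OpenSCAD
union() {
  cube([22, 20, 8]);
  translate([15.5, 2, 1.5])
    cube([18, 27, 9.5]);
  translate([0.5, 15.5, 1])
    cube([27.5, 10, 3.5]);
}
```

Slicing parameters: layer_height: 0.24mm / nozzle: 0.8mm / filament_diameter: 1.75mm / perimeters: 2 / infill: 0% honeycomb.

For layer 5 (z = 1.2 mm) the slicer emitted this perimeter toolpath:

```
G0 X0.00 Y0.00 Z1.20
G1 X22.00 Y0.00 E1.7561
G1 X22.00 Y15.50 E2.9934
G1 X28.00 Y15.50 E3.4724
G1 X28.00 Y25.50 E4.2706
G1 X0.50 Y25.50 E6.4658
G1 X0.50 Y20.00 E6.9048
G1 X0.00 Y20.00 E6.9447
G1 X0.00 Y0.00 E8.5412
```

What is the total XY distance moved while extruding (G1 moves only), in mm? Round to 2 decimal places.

Sum the Euclidean lengths of each G1 segment: total = 107.00 mm.

107.00 mm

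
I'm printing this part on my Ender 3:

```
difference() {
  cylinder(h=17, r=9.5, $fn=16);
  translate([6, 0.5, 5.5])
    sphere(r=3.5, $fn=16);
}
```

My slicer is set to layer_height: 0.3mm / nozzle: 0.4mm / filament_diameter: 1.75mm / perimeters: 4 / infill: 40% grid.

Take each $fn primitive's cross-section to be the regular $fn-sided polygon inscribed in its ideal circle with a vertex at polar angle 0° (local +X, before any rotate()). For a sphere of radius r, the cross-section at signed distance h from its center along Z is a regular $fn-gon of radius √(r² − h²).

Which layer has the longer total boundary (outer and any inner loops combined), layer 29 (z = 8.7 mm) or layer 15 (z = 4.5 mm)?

Layer 29 (z = 8.7): the r=9.5 cylinder contributes a regular 16-gon of circumradius 9.5 (perimeter = 2·16·9.500·sin(180°/16) = 59.31 mm); the r=3.5 sphere at (6, 0.5) contributes a regular 16-gon of circumradius √(3.5²−3.2²) = 1.418 (perimeter = 2·16·1.418·sin(180°/16) = 8.85 mm); Subtracting the remaining from the first: starting from the r=9.5 cylinder, the r=3.5 sphere at (6, 0.5) lies wholly inside it (removes its full 6.15 mm² and its 8.85 mm outline becomes a hole wall) — boundary (outer + 1 inner loop) = 68.16 mm. So its perimeter = 68.16 mm. Layer 15 (z = 4.5): the r=9.5 cylinder gives a regular 16-gon of circumradius 9.5 (constant along its height) (perimeter = 2·16·9.500·sin(180°/16) = 59.31 mm); the r=3.5 sphere at (6, 0.5) slices to a regular 16-gon of circumradius 3.354 (√(r²−h²) with h=1 from center) (perimeter = 2·16·3.354·sin(180°/16) = 20.94 mm); Taking the first minus the rest: starting from the r=9.5 cylinder, the r=3.5 sphere at (6, 0.5) lies wholly inside it (removes its full 34.44 mm² and its 20.94 mm outline becomes a hole wall) — boundary (outer + 1 inner loop) = 80.25 mm. So its perimeter = 80.25 mm. Layer 15 is larger (80.25 vs 68.16 mm).

layer 15 (z = 4.5 mm)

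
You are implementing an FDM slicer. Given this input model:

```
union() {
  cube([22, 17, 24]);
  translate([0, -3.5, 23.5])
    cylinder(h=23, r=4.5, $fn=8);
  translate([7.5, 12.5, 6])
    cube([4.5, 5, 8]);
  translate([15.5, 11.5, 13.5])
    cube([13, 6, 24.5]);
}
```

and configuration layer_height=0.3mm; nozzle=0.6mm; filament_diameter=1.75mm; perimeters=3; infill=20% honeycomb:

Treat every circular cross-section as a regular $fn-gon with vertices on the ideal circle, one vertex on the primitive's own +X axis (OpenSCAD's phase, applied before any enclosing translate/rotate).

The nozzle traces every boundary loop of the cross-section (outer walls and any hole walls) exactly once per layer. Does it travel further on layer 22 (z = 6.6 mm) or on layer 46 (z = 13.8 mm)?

layer 46 (z = 13.8 mm)

Layer 22 (z = 6.6): the cube is present — its section is the full 22×17 rectangle (perimeter 78.00 mm); the cylinder at (0, -3.5) is not intersected at this z (z outside [23.5, 46.5]); the cube at (7.5, 12.5) (footprint 4.5×5) is included at this height (perimeter 19.00 mm); the cube at (15.5, 11.5) is absent (z outside [13.5, 38]); Merging all regions: the regions partially overlap (shared area 20.25 mm²), so the edge portions inside another operand are dropped and the merged outline is re-measured after clipping — boundary = 79.00 mm. So its perimeter = 79.00 mm. Layer 46 (z = 13.8): the cube is present — its section is the full 22×17 rectangle (perimeter 78.00 mm); the cylinder at (0, -3.5) is not intersected at this z (z outside [23.5, 46.5]); the cube at (7.5, 12.5) (footprint 4.5×5) is included at this height (perimeter 19.00 mm); the cube at (15.5, 11.5) (footprint 13×6) is included at this height (perimeter 38.00 mm); Merging all regions: the regions partially overlap (shared area 56.00 mm²), so the edge portions inside another operand are dropped and the merged outline is re-measured after clipping — boundary = 93.00 mm. So its perimeter = 93.00 mm. Layer 46 is larger (93.00 vs 79.00 mm).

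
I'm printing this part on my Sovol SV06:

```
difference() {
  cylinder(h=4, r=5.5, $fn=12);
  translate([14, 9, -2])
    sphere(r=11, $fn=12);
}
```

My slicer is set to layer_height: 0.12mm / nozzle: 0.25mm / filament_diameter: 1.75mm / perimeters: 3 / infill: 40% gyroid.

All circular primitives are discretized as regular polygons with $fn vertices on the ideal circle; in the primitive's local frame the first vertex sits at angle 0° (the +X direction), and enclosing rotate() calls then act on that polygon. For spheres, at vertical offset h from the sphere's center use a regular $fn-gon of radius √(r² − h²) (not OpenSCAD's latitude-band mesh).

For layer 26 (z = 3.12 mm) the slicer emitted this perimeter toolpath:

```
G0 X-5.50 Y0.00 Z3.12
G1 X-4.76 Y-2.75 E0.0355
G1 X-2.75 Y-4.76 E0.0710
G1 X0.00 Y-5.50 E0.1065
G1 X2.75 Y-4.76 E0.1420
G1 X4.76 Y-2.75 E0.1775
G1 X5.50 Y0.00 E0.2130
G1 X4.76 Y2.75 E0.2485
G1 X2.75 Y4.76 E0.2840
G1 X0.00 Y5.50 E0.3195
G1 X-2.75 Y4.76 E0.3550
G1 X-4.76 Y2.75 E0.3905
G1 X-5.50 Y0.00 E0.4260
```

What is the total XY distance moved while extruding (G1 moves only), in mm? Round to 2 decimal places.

Sum the Euclidean lengths of each G1 segment: total = 34.15 mm.

34.15 mm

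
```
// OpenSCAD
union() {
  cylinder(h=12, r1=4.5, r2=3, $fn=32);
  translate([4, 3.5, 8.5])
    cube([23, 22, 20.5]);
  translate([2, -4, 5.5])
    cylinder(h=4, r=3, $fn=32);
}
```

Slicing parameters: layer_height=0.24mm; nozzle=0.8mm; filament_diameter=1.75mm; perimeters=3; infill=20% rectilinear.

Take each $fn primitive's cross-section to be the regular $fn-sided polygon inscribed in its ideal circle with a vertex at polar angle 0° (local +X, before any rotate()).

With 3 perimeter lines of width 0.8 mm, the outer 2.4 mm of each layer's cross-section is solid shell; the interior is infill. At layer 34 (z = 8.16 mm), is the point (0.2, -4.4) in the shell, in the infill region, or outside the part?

At z = 8.16 mm: the cone contributes a regular 32-gon of circumradius 3.480 (interpolated between r1=4.5 and r2=3 at t=0.680); the cube at (4, 3.5) is not intersected at this z (z outside [8.5, 29]); the r=3 cylinder at (2, -4) gives a regular 32-gon of circumradius 3 (constant along its height); Combining (union): the regions partially overlap (shared area 6.37 mm²), so overlapping operands fuse into one piece — 1 connected region. Overall, the cross-section is a single solid region. The nearest boundary edge runs (-0.77, -5.15)→(-0.94, -4.59); distance from the point to it = 1.15 mm. The point is inside the cross-section, 1.15 mm from the nearest boundary — within the 2.4 mm shell band (3 × 0.8).

shell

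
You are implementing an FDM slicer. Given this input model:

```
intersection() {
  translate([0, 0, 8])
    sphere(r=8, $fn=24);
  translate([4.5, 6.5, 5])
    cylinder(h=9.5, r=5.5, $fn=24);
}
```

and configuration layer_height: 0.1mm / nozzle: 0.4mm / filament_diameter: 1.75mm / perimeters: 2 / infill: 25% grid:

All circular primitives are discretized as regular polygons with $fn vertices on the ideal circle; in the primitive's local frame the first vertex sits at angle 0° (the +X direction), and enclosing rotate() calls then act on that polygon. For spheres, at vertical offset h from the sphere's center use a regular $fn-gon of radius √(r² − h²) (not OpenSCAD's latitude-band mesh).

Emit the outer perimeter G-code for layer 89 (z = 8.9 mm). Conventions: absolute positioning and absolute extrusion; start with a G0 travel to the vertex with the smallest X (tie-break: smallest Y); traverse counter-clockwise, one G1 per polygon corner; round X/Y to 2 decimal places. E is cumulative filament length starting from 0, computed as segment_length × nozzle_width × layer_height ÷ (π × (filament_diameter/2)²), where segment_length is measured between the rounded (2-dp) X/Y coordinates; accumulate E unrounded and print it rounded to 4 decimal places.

G0 X-1.00 Y6.50 Z8.90
G1 X-0.81 Y5.08 E0.0238
G1 X-0.26 Y3.75 E0.0478
G1 X0.61 Y2.61 E0.0716
G1 X1.75 Y1.74 E0.0955
G1 X3.08 Y1.19 E0.1194
G1 X4.50 Y1.00 E0.1432
G1 X5.92 Y1.19 E0.1670
G1 X7.25 Y1.74 E0.1910
G1 X7.68 Y2.06 E0.1999
G1 X6.88 Y3.97 E0.2343
G1 X5.62 Y5.62 E0.2689
G1 X3.97 Y6.88 E0.3034
G1 X2.06 Y7.68 E0.3378
G1 X0.00 Y7.95 E0.3724
G1 X-0.82 Y7.84 E0.3861
G1 X-1.00 Y6.50 E0.4086

At z = 8.9 mm: the r=8 sphere slices to a regular 24-gon of circumradius 7.949 (√(r²−h²) with h=0.9 from center); the cylinder at (4.5, 6.5): section is a regular 24-gon, circumradius r=5.5; Taking the intersection: the r=5.5 cylinder at (4.5, 6.5) partially overlaps the r=8 sphere; clipping to the common part keeps 39.98 mm² — 1 connected region. The outline is a single polygon with 16 vertices. Extrusion per mm of travel: 0.4 × 0.1 / (π × 0.875²) = 0.016630. Accumulating E over each segment gives final E = 0.4086.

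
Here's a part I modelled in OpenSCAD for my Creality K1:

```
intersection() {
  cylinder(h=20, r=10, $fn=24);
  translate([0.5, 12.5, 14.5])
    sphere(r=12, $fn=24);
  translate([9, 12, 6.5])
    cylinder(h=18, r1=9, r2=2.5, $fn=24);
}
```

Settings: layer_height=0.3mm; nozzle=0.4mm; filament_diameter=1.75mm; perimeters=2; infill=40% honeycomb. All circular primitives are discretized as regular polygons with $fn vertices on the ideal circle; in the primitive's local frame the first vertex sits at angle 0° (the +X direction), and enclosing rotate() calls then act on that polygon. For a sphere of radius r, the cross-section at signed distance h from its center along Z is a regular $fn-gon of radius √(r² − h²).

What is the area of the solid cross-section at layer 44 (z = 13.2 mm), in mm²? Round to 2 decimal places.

At z = 13.2 mm: the r=10 cylinder gives a regular 24-gon of circumradius 10 (constant along its height) (area = (24/2)·10.000²·sin(360°/24) = 310.58 mm²); the r=12 sphere at (0.5, 12.5) slices to a regular 24-gon of circumradius 11.929 (√(r²−h²) with h=1.3 from center) (area = (24/2)·11.929²·sin(360°/24) = 441.99 mm²); the cone at (9, 12) contributes a regular 24-gon of circumradius 6.581 (interpolated between r1=9 and r2=2.5 at t=0.372) (area = (24/2)·6.581²·sin(360°/24) = 134.49 mm²); Taking the intersection: the r=12 sphere at (0.5, 12.5) partially overlaps the r=10 cylinder; clipping to the common part keeps 115.60 mm²; the cone at (9, 12) partially overlaps the running intersection; clipping to the common part keeps 6.64 mm² — area = 6.64 mm². Overall, the cross-section is a single solid region. Net area = 6.64 mm².

6.64 mm²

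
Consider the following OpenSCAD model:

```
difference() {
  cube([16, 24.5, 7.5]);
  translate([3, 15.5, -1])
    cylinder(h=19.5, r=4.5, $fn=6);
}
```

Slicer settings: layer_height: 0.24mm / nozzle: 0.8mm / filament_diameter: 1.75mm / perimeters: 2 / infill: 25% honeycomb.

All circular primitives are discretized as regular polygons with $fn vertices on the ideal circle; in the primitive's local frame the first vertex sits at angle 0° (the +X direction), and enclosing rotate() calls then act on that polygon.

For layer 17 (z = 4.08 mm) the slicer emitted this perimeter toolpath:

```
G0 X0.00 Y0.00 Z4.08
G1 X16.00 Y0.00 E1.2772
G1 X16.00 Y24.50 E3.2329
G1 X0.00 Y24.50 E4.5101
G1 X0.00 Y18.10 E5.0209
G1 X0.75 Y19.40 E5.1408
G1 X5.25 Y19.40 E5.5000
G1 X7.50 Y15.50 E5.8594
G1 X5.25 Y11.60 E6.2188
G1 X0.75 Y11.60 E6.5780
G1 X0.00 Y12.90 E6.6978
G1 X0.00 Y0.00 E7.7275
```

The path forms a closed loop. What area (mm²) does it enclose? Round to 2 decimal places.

343.25 mm²

Apply the shoelace formula to the sequence of (X, Y) vertices; enclosed area = 343.25 mm².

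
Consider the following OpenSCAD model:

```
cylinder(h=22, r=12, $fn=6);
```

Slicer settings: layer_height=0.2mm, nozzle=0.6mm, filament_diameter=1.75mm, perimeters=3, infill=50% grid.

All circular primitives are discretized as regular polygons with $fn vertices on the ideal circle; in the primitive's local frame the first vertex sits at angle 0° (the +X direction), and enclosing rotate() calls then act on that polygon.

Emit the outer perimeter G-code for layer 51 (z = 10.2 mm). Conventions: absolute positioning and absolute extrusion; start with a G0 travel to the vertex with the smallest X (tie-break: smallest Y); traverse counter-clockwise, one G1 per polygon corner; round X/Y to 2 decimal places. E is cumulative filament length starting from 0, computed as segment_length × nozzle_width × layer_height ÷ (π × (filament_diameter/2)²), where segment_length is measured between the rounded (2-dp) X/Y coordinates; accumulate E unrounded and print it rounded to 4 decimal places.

G0 X-12.00 Y0.00 Z10.20
G1 X-6.00 Y-10.39 E0.5986
G1 X6.00 Y-10.39 E1.1973
G1 X12.00 Y0.00 E1.7958
G1 X6.00 Y10.39 E2.3944
G1 X-6.00 Y10.39 E2.9931
G1 X-12.00 Y0.00 E3.5917

At z = 10.2 mm: the cylinder: section is a regular 6-gon, circumradius r=12. The outline is a single polygon with 6 vertices. Extrusion per mm of travel: 0.6 × 0.2 / (π × 0.875²) = 0.049890. Accumulating E over each segment gives final E = 3.5917.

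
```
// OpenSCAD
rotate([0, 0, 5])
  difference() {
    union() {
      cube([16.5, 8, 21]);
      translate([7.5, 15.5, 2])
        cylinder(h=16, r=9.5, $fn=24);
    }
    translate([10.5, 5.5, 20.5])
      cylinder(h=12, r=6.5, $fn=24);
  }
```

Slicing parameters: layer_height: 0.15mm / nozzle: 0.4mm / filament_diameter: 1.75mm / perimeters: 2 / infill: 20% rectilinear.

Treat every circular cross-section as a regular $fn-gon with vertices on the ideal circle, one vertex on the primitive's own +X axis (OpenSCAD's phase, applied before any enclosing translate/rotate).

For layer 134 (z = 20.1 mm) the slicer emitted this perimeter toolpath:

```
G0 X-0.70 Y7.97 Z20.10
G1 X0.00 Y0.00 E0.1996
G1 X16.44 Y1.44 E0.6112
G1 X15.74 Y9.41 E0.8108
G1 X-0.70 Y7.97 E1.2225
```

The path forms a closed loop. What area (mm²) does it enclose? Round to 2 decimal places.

Apply the shoelace formula to the sequence of (X, Y) vertices; enclosed area = 132.03 mm².

132.03 mm²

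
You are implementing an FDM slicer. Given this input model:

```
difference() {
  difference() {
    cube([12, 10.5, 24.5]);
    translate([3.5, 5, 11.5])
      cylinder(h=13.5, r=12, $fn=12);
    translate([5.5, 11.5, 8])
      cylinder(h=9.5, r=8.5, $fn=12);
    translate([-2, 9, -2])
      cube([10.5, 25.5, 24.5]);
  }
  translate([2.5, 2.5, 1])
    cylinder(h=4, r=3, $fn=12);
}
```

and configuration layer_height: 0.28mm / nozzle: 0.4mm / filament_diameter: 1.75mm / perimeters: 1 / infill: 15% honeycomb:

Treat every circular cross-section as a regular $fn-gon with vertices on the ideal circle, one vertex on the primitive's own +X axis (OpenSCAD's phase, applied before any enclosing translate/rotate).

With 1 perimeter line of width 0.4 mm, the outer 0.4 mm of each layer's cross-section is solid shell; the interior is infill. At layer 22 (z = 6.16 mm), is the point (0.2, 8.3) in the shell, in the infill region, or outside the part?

shell

At z = 6.16 mm: the cube is present — its section is the full 12×10.5 rectangle; the cylinder at (3.5, 5) does not reach this height (z outside [11.5, 25]); the cylinder at (5.5, 11.5) is not intersected at this z (z outside [8, 17.5]); the cube at (-2, 9) is present — its section is the full 10.5×25.5 rectangle; After the difference (first − rest): starting from the 12×10.5 cube, the 10.5×25.5 cube at (-2, 9) partially overlaps it — only the 12.75 mm² overlap (of its 267.75 mm²) is removed, clipping the outline — 1 connected region; the cylinder at (2.5, 2.5) does not reach this height (z outside [1, 5]); Subtracting the remaining from the first: none of the subtracted shapes is present at this height, so the result so far is unchanged — 1 connected region. Overall, the cross-section is a single solid region. The nearest boundary edge runs (0.00, 0.00)→(0.00, 9.00); distance from the point to it = 0.20 mm. The point is inside the cross-section, 0.20 mm from the nearest boundary — within the 0.4 mm shell band (1 × 0.4).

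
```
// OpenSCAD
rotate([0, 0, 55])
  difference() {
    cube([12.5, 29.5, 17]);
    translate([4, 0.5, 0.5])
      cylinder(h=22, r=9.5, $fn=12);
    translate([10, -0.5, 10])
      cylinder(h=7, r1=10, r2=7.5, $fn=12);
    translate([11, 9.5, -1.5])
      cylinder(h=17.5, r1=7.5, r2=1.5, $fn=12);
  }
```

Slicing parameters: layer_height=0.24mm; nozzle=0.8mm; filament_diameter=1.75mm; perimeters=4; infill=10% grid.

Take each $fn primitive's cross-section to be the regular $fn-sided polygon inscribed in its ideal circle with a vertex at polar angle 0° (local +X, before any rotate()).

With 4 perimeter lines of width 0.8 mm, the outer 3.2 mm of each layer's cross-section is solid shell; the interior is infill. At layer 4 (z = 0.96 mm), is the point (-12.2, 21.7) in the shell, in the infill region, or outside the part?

shell

At z = 0.96 mm: the cube is present — its section is the full 12.5×29.5 rectangle; the cylinder at (4, 0.5): section is a regular 12-gon, circumradius r=9.5; the cone at (10, -0.5) is not intersected at this z (z outside [10, 17]); the cone at (11, 9.5) contributes a regular 12-gon of circumradius 6.657 (interpolated between r1=7.5 and r2=1.5 at t=0.141); After the difference (first − rest): starting from the 12.5×29.5 cube, the r=9.5 cylinder at (4, 0.5) partially overlaps it — only the 107.93 mm² overlap (of its 270.75 mm²) is removed, clipping the outline; the cone at (11, 9.5) partially overlaps it — only the 53.77 mm² overlap (of its 132.93 mm²) is removed, clipping the outline — 1 connected region; (rotated 55° about Z; rotation is an isometry so areas/perimeters/island counts are preserved). Overall, the cross-section is a single solid region. Undo the 55° rotation: the query point maps to (10.778, 22.440) in the un-rotated model frame. The nearest boundary edge runs (12.50, 29.50)→(12.50, 15.75); distance from the point to it = 1.72 mm. The point is inside the cross-section, 1.72 mm from the nearest boundary — within the 3.2 mm shell band (4 × 0.8).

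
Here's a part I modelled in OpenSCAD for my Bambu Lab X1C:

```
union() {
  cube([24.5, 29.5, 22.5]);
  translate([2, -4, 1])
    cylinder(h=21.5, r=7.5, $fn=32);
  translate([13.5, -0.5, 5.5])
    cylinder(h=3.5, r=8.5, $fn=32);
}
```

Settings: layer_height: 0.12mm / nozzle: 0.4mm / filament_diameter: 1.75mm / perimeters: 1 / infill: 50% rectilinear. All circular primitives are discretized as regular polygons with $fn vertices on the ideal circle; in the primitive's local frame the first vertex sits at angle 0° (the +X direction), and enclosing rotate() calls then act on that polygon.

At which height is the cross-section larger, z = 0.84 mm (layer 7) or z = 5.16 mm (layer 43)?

layer 43 (z = 5.16 mm)

Layer 7 (z = 0.84): the cube is present — its section is the full 24.5×29.5 rectangle (area 722.75 mm²); the cylinder at (2, -4) is absent (z outside [1, 22.5]); the cylinder at (13.5, -0.5) is absent (z outside [5.5, 9]); Taking the union: only the 24.5×29.5 cube is present, so the union is just that shape — area = 722.75 mm². So its area = 722.75 mm². Layer 43 (z = 5.16): the 24.5×29.5 cube contributes its full rectangle (area 722.75 mm²); the r=7.5 cylinder at (2, -4) contributes a regular 32-gon of circumradius 7.5 (area = (32/2)·7.500²·sin(360°/32) = 175.58 mm²); the cylinder at (13.5, -0.5) is absent (z outside [5.5, 9]); Combining (union): the regions partially overlap — summed areas 898.33 mm² minus the doubly-counted overlap 22.26 mm² gives 876.07 mm² — area = 876.07 mm². So its area = 876.07 mm². Layer 43 is larger (876.07 vs 722.75 mm²).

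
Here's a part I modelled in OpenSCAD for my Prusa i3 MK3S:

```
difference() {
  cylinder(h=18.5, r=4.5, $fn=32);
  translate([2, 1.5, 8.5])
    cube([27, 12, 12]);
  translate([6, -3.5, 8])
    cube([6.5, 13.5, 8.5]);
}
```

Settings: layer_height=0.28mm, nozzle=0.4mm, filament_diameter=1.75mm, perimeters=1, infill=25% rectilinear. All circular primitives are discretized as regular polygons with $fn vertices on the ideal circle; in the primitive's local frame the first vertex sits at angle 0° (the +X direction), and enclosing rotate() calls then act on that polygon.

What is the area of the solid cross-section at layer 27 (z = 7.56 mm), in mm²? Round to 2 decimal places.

At z = 7.56 mm: the r=4.5 cylinder gives a regular 32-gon of circumradius 4.5 (constant along its height) (area = (32/2)·4.500²·sin(360°/32) = 63.21 mm²); the cube at (2, 1.5) is absent (z outside [8.5, 20.5]); the cube at (6, -3.5) is not intersected at this z (z outside [8, 16.5]); After the difference (first − rest): none of the subtracted shapes is present at this height, so the r=4.5 cylinder is unchanged — area = 63.21 mm². Overall, the cross-section is a single solid region. Net area = 63.21 mm².

63.21 mm²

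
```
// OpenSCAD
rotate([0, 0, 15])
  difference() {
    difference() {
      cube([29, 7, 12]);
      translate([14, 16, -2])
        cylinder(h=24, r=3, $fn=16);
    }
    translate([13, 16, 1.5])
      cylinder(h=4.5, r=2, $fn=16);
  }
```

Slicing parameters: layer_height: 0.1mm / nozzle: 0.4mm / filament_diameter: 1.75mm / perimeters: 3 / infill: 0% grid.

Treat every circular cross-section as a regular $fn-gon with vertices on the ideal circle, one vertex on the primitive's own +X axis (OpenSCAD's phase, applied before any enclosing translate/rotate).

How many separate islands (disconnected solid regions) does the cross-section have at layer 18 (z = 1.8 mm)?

At z = 1.8 mm: the 29×7 cube contributes its full rectangle; the r=3 cylinder at (14, 16) contributes a regular 16-gon of circumradius 3; Subtracting the remaining from the first: starting from the 29×7 cube, the r=3 cylinder at (14, 16) misses the remaining region (no effect) — 1 connected region; the r=2 cylinder at (13, 16) contributes a regular 16-gon of circumradius 2; Subtracting the remaining from the first: starting from that combined region, the r=2 cylinder at (13, 16) misses the remaining region (no effect) — 1 connected region; (whole slice rotated 15° about Z — lengths, areas and connectivity unchanged). Overall, the cross-section is a single solid region. Island count = 1.

1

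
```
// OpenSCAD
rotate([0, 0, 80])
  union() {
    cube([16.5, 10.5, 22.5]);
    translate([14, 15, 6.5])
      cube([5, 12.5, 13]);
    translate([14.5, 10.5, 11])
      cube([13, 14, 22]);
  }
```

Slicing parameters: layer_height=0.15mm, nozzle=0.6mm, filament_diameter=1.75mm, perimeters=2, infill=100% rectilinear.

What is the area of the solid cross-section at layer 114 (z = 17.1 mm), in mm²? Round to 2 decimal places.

At z = 17.1 mm: the cube (footprint 16.5×10.5) is included at this height (area 173.25 mm²); the cube at (14, 15) is present — its section is the full 5×12.5 rectangle (area 62.50 mm²); the cube at (14.5, 10.5) (footprint 13×14) is included at this height (area 182.00 mm²); Merging all regions: the regions partially overlap — summed areas 417.75 mm² minus the doubly-counted overlap 42.75 mm² gives 375.00 mm² — area = 375.00 mm²; (whole slice rotated 80° about Z — lengths, areas and connectivity unchanged). Overall, the cross-section is a single solid region. Net area = 375.00 mm².

375.00 mm²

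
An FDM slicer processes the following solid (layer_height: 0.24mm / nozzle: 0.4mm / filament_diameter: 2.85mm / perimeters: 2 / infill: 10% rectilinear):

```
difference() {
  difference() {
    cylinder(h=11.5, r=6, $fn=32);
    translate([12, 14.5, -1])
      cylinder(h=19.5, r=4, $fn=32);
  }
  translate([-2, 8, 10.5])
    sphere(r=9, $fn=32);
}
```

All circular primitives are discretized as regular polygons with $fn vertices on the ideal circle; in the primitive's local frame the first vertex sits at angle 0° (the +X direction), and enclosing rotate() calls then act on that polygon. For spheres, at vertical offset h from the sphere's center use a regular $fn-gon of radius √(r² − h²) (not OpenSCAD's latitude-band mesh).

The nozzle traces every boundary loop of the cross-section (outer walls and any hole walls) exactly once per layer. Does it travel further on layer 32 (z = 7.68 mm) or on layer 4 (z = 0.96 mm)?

layer 4 (z = 0.96 mm)

Layer 32 (z = 7.68): the r=6 cylinder contributes a regular 32-gon of circumradius 6 (perimeter = 2·32·6.000·sin(180°/32) = 37.64 mm); the r=4 cylinder at (12, 14.5) gives a regular 32-gon of circumradius 4 (constant along its height) (perimeter = 2·32·4.000·sin(180°/32) = 25.09 mm); Subtracting the remaining from the first: starting from the r=6 cylinder, the r=4 cylinder at (12, 14.5) misses the remaining region (no effect) — boundary = 37.64 mm; the r=9 sphere at (-2, 8) contributes a regular 32-gon of circumradius √(9²−2.82²) = 8.547 (perimeter = 2·32·8.547·sin(180°/32) = 53.61 mm); After the difference (first − rest): starting from the result so far, the r=9 sphere at (-2, 8) partially overlaps it — only the 50.79 mm² overlap (of its 228.01 mm²) is removed, clipping the outline — boundary = 35.10 mm. So its perimeter = 35.10 mm. Layer 4 (z = 0.96): the cylinder: section is a regular 32-gon, circumradius r=6 (perimeter = 2·32·6.000·sin(180°/32) = 37.64 mm); the cylinder at (12, 14.5): section is a regular 32-gon, circumradius r=4 (perimeter = 2·32·4.000·sin(180°/32) = 25.09 mm); Subtracting the remaining from the first: starting from the r=6 cylinder, the r=4 cylinder at (12, 14.5) misses the remaining region (no effect) — boundary = 37.64 mm; the sphere at (-2, 8) does not reach this height (|z−center|=9.540 > r=9); Subtracting the remaining from the first: none of the subtracted shapes is present at this height, so that combined region is unchanged — boundary = 37.64 mm. So its perimeter = 37.64 mm. Layer 4 is larger (37.64 vs 35.10 mm).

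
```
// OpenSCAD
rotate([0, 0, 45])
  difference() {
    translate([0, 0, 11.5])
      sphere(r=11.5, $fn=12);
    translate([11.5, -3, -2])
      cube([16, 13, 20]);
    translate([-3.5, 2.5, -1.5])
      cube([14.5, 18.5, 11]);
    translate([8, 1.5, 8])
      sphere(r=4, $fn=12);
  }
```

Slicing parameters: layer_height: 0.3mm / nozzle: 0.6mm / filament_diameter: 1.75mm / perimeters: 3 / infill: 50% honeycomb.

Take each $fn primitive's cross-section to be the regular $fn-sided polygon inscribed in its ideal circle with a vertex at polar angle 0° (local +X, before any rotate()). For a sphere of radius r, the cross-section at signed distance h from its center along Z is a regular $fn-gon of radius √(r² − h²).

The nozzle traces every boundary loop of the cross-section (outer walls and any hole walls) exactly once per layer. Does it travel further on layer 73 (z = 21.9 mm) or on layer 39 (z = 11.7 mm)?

layer 39 (z = 11.7 mm)

Layer 73 (z = 21.9): the r=11.5 sphere slices to a regular 12-gon of circumradius 4.908 (√(r²−h²) with h=10.4 from center) (perimeter = 2·12·4.908·sin(180°/12) = 30.49 mm); the cube at (11.5, -3) is not intersected at this z (z outside [-2, 18]); the cube at (-3.5, 2.5) does not reach this height (z outside [-1.5, 9.5]); the sphere at (8, 1.5) is absent (|z−center|=13.900 > r=4); After the difference (first − rest): none of the subtracted shapes is present at this height, so the r=11.5 sphere is unchanged — boundary = 30.49 mm; (whole slice rotated 45° about Z — lengths, areas and connectivity unchanged). So its perimeter = 30.49 mm. Layer 39 (z = 11.7): the r=11.5 sphere contributes a regular 12-gon of circumradius √(11.5²−0.2²) = 11.498 (perimeter = 2·12·11.498·sin(180°/12) = 71.42 mm); the cube at (11.5, -3) is present — its section is the full 16×13 rectangle (perimeter 58.00 mm); the cube at (-3.5, 2.5) is absent (z outside [-1.5, 9.5]); the r=4 sphere at (8, 1.5) contributes a regular 12-gon of circumradius √(4²−3.7²) = 1.520 (perimeter = 2·12·1.520·sin(180°/12) = 9.44 mm); Subtracting the remaining from the first: starting from the r=11.5 sphere, the 16×13 cube at (11.5, -3) misses the remaining region (no effect); the r=4 sphere at (8, 1.5) lies wholly inside it (removes its full 6.93 mm² and its 9.44 mm outline becomes a hole wall) — boundary (outer + 1 inner loop) = 80.86 mm; (whole slice rotated 45° about Z — lengths, areas and connectivity unchanged). So its perimeter = 80.86 mm. Layer 39 is larger (80.86 vs 30.49 mm).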